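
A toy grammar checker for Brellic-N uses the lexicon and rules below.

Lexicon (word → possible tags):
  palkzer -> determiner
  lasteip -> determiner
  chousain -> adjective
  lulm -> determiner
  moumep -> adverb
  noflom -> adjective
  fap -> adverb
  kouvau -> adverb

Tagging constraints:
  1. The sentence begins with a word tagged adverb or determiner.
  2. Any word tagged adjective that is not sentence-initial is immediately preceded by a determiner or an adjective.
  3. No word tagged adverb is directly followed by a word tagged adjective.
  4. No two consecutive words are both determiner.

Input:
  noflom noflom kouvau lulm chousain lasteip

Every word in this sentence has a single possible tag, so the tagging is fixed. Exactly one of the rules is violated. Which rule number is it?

1

Fixed tagging: adjective adjective adverb determiner adjective determiner.
Rule check: R1 fail, R2 pass, R3 pass, R4 pass.
Only rule 1 fails.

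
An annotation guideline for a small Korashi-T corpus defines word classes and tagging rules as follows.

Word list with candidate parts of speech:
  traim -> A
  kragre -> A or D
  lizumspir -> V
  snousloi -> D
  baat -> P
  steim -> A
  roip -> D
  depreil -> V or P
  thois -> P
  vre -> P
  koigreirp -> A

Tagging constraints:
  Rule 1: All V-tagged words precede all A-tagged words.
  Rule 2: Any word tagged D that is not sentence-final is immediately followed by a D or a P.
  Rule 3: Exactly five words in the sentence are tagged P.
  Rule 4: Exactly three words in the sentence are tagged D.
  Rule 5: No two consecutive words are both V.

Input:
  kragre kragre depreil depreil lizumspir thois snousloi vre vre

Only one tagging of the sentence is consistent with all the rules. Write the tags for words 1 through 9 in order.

D D P P V P D P P

Candidates per position — 1:kragre {A,D}; 2:kragre {A,D}; 3:depreil {V,P}; 4:depreil {V,P}; 5:lizumspir {V}; 6:thois {P}; 7:snousloi {D}; 8:vre {P}; 9:vre {P}.
If word 1 were A, no tagging could satisfy rule 1; so word 1 is D.
If word 2 were A, no tagging could satisfy rule 1; so word 2 is D.
If word 3 were V, no tagging could satisfy rule 2; so word 3 is P.
If word 4 were V, no tagging could satisfy rule 3; so word 4 is P.
So the tagging must be: D D P P V P D P P.
Rule-by-rule: rule 1 ✓; rule 2 ✓; rule 3 ✓; rule 4 ✓; rule 5 ✓.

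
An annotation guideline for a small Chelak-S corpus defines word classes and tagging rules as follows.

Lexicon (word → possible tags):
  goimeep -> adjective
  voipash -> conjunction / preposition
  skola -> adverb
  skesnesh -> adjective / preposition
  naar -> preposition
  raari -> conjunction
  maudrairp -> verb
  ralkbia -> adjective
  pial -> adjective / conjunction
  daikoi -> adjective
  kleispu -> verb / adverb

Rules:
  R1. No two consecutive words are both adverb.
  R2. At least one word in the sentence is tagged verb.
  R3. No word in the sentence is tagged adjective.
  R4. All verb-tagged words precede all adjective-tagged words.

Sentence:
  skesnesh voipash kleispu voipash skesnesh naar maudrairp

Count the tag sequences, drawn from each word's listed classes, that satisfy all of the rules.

8

Candidates per position — 1:skesnesh {adjective,preposition}; 2:voipash {conjunction,preposition}; 3:kleispu {verb,adverb}; 4:voipash {conjunction,preposition}; 5:skesnesh {adjective,preposition}; 6:naar {preposition}; 7:maudrairp {verb}.
There are 32 candidate sequences in total.
Checking each against the rules leaves 8 sequences.
Count = 8.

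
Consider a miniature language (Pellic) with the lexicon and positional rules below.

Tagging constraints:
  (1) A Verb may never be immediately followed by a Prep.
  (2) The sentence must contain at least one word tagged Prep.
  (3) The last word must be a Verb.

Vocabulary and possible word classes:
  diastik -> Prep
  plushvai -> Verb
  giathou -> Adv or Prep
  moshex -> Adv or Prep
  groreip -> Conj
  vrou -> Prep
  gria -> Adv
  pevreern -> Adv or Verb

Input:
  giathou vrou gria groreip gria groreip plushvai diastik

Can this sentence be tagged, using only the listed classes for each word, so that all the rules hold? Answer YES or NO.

Candidates per position — 1:giathou {Adv,Prep}; 2:vrou {Prep}; 3:gria {Adv}; 4:groreip {Conj}; 5:gria {Adv}; 6:groreip {Conj}; 7:plushvai {Verb}; 8:diastik {Prep}.
Rule 1 cannot be satisfied by any choice of tags from the lexicon.
So there is no consistent tagging.

NO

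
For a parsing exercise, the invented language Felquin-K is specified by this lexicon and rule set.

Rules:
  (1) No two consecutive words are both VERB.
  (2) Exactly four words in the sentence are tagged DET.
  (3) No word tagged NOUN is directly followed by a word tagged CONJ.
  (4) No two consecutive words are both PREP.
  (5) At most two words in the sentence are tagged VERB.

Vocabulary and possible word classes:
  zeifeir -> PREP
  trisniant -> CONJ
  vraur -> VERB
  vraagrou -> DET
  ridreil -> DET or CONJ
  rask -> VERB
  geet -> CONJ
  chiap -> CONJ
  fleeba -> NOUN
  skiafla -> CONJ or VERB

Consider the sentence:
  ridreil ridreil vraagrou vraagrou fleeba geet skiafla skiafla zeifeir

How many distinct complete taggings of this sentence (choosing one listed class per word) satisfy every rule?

Candidates per position — 1:ridreil {DET,CONJ}; 2:ridreil {DET,CONJ}; 3:vraagrou {DET}; 4:vraagrou {DET}; 5:fleeba {NOUN}; 6:geet {CONJ}; 7:skiafla {CONJ,VERB}; 8:skiafla {CONJ,VERB}; 9:zeifeir {PREP}.
There are 16 candidate sequences in total.
Rule 3 cannot be satisfied by any choice of tags from the lexicon.
So there is no consistent tagging.
Count = 0.

0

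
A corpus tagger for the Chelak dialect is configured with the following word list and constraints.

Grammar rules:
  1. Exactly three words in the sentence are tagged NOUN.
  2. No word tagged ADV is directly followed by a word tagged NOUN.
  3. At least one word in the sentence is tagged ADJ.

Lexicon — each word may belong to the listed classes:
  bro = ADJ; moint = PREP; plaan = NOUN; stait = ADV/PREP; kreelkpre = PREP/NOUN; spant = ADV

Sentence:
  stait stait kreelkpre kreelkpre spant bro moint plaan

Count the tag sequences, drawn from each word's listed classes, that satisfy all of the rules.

Candidates per position — 1:stait {ADV,PREP}; 2:stait {ADV,PREP}; 3:kreelkpre {PREP,NOUN}; 4:kreelkpre {PREP,NOUN}; 5:spant {ADV}; 6:bro {ADJ}; 7:moint {PREP}; 8:plaan {NOUN}.
There are 16 candidate sequences in total.
The sequences that satisfy every rule: ADV PREP NOUN NOUN ADV ADJ PREP NOUN; PREP PREP NOUN NOUN ADV ADJ PREP NOUN.
Count = 2.

2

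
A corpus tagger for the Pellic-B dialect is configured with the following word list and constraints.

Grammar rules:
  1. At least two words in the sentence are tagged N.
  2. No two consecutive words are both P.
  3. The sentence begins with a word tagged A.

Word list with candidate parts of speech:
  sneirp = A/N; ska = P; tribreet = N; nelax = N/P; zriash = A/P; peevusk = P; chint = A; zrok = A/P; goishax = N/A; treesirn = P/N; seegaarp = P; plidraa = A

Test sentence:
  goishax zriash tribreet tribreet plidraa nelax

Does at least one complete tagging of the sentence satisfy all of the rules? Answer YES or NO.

Candidates per position — 1:goishax {N,A}; 2:zriash {A,P}; 3:tribreet {N}; 4:tribreet {N}; 5:plidraa {A}; 6:nelax {N,P}.
One satisfying assignment: A P N N A N.
Rule-by-rule: rule 1 satisfied; rule 2 satisfied; rule 3 satisfied.

YES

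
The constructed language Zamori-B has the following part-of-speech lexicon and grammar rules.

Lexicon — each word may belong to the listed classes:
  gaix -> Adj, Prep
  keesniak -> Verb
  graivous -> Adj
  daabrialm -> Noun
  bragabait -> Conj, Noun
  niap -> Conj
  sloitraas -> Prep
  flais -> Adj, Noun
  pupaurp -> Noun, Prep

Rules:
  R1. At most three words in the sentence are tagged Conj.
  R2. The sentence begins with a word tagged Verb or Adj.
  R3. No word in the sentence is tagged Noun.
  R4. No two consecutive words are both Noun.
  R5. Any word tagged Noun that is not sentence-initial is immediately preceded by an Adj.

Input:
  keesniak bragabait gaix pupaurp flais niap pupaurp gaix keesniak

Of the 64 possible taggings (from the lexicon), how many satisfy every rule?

4

Candidates per position — 1:keesniak {Verb}; 2:bragabait {Conj,Noun}; 3:gaix {Adj,Prep}; 4:pupaurp {Noun,Prep}; 5:flais {Adj,Noun}; 6:niap {Conj}; 7:pupaurp {Noun,Prep}; 8:gaix {Adj,Prep}; 9:keesniak {Verb}.
There are 64 candidate sequences in total.
The sequences that satisfy every rule: Verb Conj Adj Prep Adj Conj Prep Adj Verb; Verb Conj Adj Prep Adj Conj Prep Prep Verb; Verb Conj Prep Prep Adj Conj Prep Adj Verb; Verb Conj Prep Prep Adj Conj Prep Prep Verb.
Count = 4.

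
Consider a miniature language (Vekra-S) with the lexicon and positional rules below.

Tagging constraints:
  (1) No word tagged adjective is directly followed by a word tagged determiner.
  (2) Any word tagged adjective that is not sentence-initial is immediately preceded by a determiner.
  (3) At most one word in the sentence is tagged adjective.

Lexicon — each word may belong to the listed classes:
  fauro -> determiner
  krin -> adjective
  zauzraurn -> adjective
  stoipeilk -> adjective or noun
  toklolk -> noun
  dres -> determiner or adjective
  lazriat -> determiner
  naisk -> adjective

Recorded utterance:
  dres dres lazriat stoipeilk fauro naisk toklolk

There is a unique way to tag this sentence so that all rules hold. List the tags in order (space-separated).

Candidates per position — 1:dres {determiner,adjective}; 2:dres {determiner,adjective}; 3:lazriat {determiner}; 4:stoipeilk {adjective,noun}; 5:fauro {determiner}; 6:naisk {adjective}; 7:toklolk {noun}.
At position 1, choosing adjective makes rule 1 impossible to satisfy; hence determiner.
At position 2, choosing adjective makes rule 1 impossible to satisfy; hence determiner.
At position 4, choosing adjective makes rule 1 impossible to satisfy; hence noun.
That leaves exactly one tagging: determiner determiner determiner noun determiner adjective noun.
Check: rule 1 ok; rule 2 ok; rule 3 ok.

determiner determiner determiner noun determiner adjective noun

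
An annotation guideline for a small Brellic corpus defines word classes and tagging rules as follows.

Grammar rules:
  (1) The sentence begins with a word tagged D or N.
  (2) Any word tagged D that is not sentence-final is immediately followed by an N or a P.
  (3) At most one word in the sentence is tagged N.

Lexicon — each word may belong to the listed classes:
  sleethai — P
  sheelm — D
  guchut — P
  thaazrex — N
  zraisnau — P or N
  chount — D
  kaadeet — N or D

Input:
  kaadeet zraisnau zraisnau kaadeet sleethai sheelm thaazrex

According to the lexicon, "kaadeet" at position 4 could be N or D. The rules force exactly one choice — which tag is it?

Candidates per position — 1:kaadeet {N,D}; 2:zraisnau {P,N}; 3:zraisnau {P,N}; 4:kaadeet {N,D}; 5:sleethai {P}; 6:sheelm {D}; 7:thaazrex {N}.
At position 1, choosing N makes rule 3 impossible to satisfy; hence D.
At position 2, choosing N makes rule 3 impossible to satisfy; hence P.
At position 3, choosing N makes rule 3 impossible to satisfy; hence P.
At position 4, choosing N makes rule 3 impossible to satisfy; hence D.
That leaves exactly one tagging: D P P D P D N.
Rule-by-rule: rule 1 holds; rule 2 holds; rule 3 holds.

D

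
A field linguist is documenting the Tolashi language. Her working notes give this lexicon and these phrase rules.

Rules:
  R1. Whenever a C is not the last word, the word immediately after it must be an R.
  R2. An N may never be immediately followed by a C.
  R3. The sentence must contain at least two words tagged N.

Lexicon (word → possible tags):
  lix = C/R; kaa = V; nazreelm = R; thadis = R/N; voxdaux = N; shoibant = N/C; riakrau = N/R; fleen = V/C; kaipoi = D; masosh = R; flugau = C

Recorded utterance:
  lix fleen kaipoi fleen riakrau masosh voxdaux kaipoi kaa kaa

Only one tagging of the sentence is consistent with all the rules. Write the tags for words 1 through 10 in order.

R V D V N R N D V V

Candidates per position — 1:lix {C,R}; 2:fleen {V,C}; 3:kaipoi {D}; 4:fleen {V,C}; 5:riakrau {N,R}; 6:masosh {R}; 7:voxdaux {N}; 8:kaipoi {D}; 9:kaa {V}; 10:kaa {V}.
Position 1: C is ruled out by rule 1; that leaves R.
Position 2: C is ruled out by rule 1; that leaves V.
Position 5: R is ruled out by rule 3; that leaves N.
Position 4: C is ruled out by rule 1; that leaves V.
That leaves exactly one tagging: R V D V N R N D V V.
Verifying each rule — rule 1 ✓; rule 2 ✓; rule 3 ✓.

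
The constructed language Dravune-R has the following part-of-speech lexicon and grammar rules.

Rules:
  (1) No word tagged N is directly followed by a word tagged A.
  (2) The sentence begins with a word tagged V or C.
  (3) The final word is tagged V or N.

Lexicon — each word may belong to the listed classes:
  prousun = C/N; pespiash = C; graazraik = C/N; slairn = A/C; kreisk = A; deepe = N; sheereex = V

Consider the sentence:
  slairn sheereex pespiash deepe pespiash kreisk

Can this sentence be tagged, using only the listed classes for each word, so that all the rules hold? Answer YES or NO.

Candidates per position — 1:slairn {A,C}; 2:sheereex {V}; 3:pespiash {C}; 4:deepe {N}; 5:pespiash {C}; 6:kreisk {A}.
Rule 3 cannot be satisfied by any choice of tags from the lexicon.
So there is no consistent tagging.

NO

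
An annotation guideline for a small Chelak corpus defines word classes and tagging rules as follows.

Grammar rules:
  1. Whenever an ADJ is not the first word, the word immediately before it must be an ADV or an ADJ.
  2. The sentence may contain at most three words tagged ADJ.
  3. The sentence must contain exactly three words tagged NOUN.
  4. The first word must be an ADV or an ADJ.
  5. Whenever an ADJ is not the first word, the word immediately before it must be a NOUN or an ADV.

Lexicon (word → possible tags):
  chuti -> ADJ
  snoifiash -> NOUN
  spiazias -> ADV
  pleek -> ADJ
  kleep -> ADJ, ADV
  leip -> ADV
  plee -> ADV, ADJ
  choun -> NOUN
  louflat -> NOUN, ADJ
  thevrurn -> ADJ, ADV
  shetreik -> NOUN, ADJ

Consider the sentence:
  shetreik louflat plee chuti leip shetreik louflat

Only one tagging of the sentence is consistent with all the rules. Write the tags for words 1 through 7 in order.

ADJ NOUN ADV ADJ ADV NOUN NOUN

Candidates per position — 1:shetreik {NOUN,ADJ}; 2:louflat {NOUN,ADJ}; 3:plee {ADV,ADJ}; 4:chuti {ADJ}; 5:leip {ADV}; 6:shetreik {NOUN,ADJ}; 7:louflat {NOUN,ADJ}.
If word 1 were NOUN, no tagging could satisfy rule 4; so word 1 is ADJ.
If word 2 were ADJ, no tagging could satisfy rule 3; so word 2 is NOUN.
If word 3 were ADJ, no tagging could satisfy rule 1; so word 3 is ADV.
If word 6 were ADJ, no tagging could satisfy rule 3; so word 6 is NOUN.
If word 7 were ADJ, no tagging could satisfy rule 1; so word 7 is NOUN.
The unique satisfying tagging is: ADJ NOUN ADV ADJ ADV NOUN NOUN.
Checking: rule 1 satisfied; rule 2 satisfied; rule 3 satisfied; rule 4 satisfied; rule 5 satisfied.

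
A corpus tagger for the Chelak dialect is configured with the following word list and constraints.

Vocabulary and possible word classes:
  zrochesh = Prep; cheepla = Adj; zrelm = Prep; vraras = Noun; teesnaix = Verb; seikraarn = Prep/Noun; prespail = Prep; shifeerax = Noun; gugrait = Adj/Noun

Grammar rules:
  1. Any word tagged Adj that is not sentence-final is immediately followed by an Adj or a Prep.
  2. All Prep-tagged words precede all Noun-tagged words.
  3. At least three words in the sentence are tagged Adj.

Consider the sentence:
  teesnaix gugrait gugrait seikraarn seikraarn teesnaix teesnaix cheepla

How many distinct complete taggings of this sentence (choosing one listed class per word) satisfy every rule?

2

Candidates per position — 1:teesnaix {Verb}; 2:gugrait {Adj,Noun}; 3:gugrait {Adj,Noun}; 4:seikraarn {Prep,Noun}; 5:seikraarn {Prep,Noun}; 6:teesnaix {Verb}; 7:teesnaix {Verb}; 8:cheepla {Adj}.
There are 16 candidate sequences in total.
The sequences that satisfy every rule: Verb Adj Adj Prep Prep Verb Verb Adj; Verb Adj Adj Prep Noun Verb Verb Adj.
Count = 2.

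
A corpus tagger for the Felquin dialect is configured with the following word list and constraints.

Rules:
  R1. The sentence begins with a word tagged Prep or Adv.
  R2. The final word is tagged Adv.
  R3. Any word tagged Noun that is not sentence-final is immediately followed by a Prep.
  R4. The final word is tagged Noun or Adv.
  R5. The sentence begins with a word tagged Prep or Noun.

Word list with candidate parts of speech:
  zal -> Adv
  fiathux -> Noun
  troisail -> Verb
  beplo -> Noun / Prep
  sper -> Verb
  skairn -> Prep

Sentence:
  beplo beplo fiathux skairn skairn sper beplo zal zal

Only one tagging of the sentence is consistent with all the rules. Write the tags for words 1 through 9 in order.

Prep Prep Noun Prep Prep Verb Prep Adv Adv

Candidates per position — 1:beplo {Noun,Prep}; 2:beplo {Noun,Prep}; 3:fiathux {Noun}; 4:skairn {Prep}; 5:skairn {Prep}; 6:sper {Verb}; 7:beplo {Noun,Prep}; 8:zal {Adv}; 9:zal {Adv}.
If word 1 were Noun, no tagging could satisfy rule 1; so word 1 is Prep.
If word 2 were Noun, no tagging could satisfy rule 3; so word 2 is Prep.
If word 7 were Noun, no tagging could satisfy rule 3; so word 7 is Prep.
So the tagging must be: Prep Prep Noun Prep Prep Verb Prep Adv Adv.
Rule-by-rule: rule 1 holds; rule 2 holds; rule 3 holds; rule 4 holds; rule 5 holds.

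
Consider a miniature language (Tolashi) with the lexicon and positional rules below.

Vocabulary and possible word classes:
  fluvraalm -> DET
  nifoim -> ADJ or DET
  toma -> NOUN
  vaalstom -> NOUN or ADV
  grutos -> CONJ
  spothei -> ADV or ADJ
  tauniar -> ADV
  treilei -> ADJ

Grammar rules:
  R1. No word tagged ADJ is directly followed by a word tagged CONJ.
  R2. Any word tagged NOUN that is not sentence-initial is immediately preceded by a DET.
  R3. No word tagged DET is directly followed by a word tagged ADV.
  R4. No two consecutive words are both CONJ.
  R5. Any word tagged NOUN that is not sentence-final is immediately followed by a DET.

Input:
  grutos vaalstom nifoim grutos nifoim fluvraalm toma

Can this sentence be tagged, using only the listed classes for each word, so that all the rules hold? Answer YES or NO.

Candidates per position — 1:grutos {CONJ}; 2:vaalstom {NOUN,ADV}; 3:nifoim {ADJ,DET}; 4:grutos {CONJ}; 5:nifoim {ADJ,DET}; 6:fluvraalm {DET}; 7:toma {NOUN}.
One satisfying assignment: CONJ ADV DET CONJ ADJ DET NOUN.
Verifying each rule — rule 1 ok; rule 2 ok; rule 3 ok; rule 4 ok; rule 5 ok.

YES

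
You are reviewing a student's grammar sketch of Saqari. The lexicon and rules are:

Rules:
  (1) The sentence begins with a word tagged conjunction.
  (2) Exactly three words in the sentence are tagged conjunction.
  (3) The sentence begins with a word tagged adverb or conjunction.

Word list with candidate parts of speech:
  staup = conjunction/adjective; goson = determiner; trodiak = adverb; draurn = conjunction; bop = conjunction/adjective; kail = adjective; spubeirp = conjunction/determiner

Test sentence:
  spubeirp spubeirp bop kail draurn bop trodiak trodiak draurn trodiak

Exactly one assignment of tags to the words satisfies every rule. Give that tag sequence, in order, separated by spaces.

Candidates per position — 1:spubeirp {conjunction,determiner}; 2:spubeirp {conjunction,determiner}; 3:bop {conjunction,adjective}; 4:kail {adjective}; 5:draurn {conjunction}; 6:bop {conjunction,adjective}; 7:trodiak {adverb}; 8:trodiak {adverb}; 9:draurn {conjunction}; 10:trodiak {adverb}.
At position 1, choosing determiner makes rule 1 impossible to satisfy; hence conjunction.
At position 2, choosing conjunction makes rule 2 impossible to satisfy; hence determiner.
At position 3, choosing conjunction makes rule 2 impossible to satisfy; hence adjective.
At position 6, choosing conjunction makes rule 2 impossible to satisfy; hence adjective.
That leaves exactly one tagging: conjunction determiner adjective adjective conjunction adjective adverb adverb conjunction adverb.
Verifying each rule — rule 1 satisfied; rule 2 satisfied; rule 3 satisfied.

conjunction determiner adjective adjective conjunction adjective adverb adverb conjunction adverb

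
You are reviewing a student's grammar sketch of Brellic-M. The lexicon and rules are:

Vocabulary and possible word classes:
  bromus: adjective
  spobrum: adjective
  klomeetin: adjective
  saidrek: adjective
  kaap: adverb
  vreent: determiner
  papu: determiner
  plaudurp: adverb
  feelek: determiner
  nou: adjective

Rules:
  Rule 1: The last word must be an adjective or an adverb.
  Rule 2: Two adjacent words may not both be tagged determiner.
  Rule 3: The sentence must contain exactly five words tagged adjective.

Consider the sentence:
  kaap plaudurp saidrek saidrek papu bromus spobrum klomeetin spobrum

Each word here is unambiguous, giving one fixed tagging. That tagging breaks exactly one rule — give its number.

Fixed tagging: adverb adverb adjective adjective determiner adjective adjective adjective adjective.
Applying the rules: R1 ✓, R2 ✓, R3 ✗.
Only rule 3 fails.

3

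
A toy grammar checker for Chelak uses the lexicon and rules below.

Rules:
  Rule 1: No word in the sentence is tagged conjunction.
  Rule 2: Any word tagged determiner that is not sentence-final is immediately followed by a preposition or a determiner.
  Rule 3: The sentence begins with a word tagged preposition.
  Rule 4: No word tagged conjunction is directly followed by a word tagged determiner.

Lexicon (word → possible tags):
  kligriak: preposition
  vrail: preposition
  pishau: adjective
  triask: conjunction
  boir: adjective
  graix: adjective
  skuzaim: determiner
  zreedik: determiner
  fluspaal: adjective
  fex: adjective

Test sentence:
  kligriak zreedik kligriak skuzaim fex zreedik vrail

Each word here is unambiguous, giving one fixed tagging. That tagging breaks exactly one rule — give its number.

2

Fixed tagging: preposition determiner preposition determiner adjective determiner preposition.
Rule check: R1 holds, R2 violated, R3 holds, R4 holds.
Only rule 2 fails.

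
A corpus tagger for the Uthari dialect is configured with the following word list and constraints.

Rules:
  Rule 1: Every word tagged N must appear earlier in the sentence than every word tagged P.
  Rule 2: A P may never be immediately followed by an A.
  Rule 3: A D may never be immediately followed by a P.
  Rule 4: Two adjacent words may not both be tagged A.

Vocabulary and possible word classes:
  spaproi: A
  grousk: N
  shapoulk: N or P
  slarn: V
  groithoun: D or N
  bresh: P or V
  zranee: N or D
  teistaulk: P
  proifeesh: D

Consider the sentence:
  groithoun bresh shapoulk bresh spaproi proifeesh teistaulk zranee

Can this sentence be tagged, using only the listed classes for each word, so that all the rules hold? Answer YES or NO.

NO

Candidates per position — 1:groithoun {D,N}; 2:bresh {P,V}; 3:shapoulk {N,P}; 4:bresh {P,V}; 5:spaproi {A}; 6:proifeesh {D}; 7:teistaulk {P}; 8:zranee {N,D}.
Rule 3 cannot be satisfied by any choice of tags from the lexicon.
So there is no consistent tagging.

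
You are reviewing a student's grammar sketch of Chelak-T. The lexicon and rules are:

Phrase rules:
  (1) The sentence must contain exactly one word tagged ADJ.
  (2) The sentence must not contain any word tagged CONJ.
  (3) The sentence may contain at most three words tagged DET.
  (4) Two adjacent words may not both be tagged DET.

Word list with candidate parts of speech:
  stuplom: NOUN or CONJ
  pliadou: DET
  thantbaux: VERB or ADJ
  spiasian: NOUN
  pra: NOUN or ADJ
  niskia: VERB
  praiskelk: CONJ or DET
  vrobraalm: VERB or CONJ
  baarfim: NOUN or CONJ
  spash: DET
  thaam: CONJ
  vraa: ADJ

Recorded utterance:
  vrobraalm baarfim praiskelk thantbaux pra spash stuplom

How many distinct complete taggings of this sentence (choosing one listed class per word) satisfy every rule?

2

Candidates per position — 1:vrobraalm {VERB,CONJ}; 2:baarfim {NOUN,CONJ}; 3:praiskelk {CONJ,DET}; 4:thantbaux {VERB,ADJ}; 5:pra {NOUN,ADJ}; 6:spash {DET}; 7:stuplom {NOUN,CONJ}.
There are 64 candidate sequences in total.
The sequences that satisfy every rule: VERB NOUN DET VERB ADJ DET NOUN; VERB NOUN DET ADJ NOUN DET NOUN.
Count = 2.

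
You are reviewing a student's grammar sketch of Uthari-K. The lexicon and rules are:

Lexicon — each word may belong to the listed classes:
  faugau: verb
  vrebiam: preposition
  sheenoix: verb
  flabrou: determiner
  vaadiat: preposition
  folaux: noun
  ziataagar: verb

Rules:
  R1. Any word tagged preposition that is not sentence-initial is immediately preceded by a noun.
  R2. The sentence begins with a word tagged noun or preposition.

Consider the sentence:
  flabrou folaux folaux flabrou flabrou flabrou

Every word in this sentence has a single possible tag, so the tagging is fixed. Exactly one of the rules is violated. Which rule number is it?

2

Fixed tagging: determiner noun noun determiner determiner determiner.
Rule check: R1 pass, R2 fail.
Only rule 2 fails.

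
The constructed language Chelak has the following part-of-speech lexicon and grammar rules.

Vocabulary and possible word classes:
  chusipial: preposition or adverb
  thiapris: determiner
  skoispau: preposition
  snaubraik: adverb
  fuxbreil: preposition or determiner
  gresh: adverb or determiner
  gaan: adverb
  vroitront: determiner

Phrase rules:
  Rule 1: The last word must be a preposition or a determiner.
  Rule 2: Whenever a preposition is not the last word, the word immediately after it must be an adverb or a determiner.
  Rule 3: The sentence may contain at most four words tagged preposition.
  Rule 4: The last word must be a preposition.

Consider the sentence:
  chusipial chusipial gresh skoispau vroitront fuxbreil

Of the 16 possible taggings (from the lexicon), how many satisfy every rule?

6

Candidates per position — 1:chusipial {preposition,adverb}; 2:chusipial {preposition,adverb}; 3:gresh {adverb,determiner}; 4:skoispau {preposition}; 5:vroitront {determiner}; 6:fuxbreil {preposition,determiner}.
There are 16 candidate sequences in total.
Checking each against the rules leaves 6 sequences.
Count = 6.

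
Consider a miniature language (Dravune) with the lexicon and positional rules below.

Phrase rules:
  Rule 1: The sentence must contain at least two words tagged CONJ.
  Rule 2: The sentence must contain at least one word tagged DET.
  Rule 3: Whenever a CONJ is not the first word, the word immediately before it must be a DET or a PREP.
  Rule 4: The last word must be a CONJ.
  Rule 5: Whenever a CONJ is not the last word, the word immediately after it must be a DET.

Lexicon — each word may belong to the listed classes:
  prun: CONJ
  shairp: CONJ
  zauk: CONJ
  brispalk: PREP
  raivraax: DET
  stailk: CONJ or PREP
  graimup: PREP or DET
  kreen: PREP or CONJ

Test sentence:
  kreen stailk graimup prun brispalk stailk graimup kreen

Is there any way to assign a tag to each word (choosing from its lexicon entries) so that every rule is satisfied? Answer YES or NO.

Candidates per position — 1:kreen {PREP,CONJ}; 2:stailk {CONJ,PREP}; 3:graimup {PREP,DET}; 4:prun {CONJ}; 5:brispalk {PREP}; 6:stailk {CONJ,PREP}; 7:graimup {PREP,DET}; 8:kreen {PREP,CONJ}.
Rule 5 cannot be satisfied by any choice of tags from the lexicon.
So there is no consistent tagging.

NO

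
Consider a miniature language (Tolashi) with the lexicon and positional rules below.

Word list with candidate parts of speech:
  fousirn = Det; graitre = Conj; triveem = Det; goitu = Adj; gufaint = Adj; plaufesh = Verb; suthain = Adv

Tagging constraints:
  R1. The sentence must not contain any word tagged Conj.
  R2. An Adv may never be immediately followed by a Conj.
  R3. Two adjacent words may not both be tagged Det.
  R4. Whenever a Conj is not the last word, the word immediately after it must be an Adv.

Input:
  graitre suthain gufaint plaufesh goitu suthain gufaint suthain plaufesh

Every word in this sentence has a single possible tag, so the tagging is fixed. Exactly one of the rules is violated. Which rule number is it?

Fixed tagging: Conj Adv Adj Verb Adj Adv Adj Adv Verb.
Rule check: R1 fail, R2 pass, R3 pass, R4 pass.
Only rule 1 fails.

1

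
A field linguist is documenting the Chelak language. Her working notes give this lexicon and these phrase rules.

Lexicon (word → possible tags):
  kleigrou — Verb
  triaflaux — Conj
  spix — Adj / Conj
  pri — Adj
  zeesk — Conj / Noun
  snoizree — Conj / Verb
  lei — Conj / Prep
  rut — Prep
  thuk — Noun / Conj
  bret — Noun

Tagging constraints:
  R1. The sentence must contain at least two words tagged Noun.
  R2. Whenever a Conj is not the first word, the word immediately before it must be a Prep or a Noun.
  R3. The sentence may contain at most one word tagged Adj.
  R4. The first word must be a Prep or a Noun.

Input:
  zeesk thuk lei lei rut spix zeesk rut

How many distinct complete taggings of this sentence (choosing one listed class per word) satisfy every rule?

10

Candidates per position — 1:zeesk {Conj,Noun}; 2:thuk {Noun,Conj}; 3:lei {Conj,Prep}; 4:lei {Conj,Prep}; 5:rut {Prep}; 6:spix {Adj,Conj}; 7:zeesk {Conj,Noun}; 8:rut {Prep}.
There are 64 candidate sequences in total.
Checking each against the rules leaves 10 sequences.
Count = 10.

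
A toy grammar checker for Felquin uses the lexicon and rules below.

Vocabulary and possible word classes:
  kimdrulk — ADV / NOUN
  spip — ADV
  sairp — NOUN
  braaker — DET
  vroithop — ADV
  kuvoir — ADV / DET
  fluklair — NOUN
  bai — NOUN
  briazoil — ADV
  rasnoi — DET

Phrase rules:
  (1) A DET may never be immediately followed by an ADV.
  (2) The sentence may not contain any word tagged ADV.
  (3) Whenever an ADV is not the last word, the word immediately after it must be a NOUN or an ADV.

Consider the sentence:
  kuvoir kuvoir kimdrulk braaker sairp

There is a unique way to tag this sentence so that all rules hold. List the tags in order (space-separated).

Candidates per position — 1:kuvoir {ADV,DET}; 2:kuvoir {ADV,DET}; 3:kimdrulk {ADV,NOUN}; 4:braaker {DET}; 5:sairp {NOUN}.
At position 1, choosing ADV makes rule 2 impossible to satisfy; hence DET.
At position 2, choosing ADV makes rule 1 impossible to satisfy; hence DET.
At position 3, choosing ADV makes rule 1 impossible to satisfy; hence NOUN.
The unique satisfying tagging is: DET DET NOUN DET NOUN.
Rule-by-rule: rule 1 ok; rule 2 ok; rule 3 ok.

DET DET NOUN DET NOUN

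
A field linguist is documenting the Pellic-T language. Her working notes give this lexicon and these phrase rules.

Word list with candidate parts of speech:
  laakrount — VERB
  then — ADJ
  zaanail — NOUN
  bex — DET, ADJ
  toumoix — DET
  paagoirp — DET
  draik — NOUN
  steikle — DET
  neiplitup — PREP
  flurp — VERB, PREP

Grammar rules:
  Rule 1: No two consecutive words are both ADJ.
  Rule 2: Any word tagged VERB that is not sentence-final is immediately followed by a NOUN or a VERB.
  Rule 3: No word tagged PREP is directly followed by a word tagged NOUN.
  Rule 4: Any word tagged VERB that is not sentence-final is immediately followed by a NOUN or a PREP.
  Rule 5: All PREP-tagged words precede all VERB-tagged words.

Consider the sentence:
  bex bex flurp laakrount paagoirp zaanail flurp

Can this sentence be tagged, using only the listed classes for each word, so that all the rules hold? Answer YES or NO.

Candidates per position — 1:bex {DET,ADJ}; 2:bex {DET,ADJ}; 3:flurp {VERB,PREP}; 4:laakrount {VERB}; 5:paagoirp {DET}; 6:zaanail {NOUN}; 7:flurp {VERB,PREP}.
Rule 2 cannot be satisfied by any choice of tags from the lexicon.
So there is no consistent tagging.

NO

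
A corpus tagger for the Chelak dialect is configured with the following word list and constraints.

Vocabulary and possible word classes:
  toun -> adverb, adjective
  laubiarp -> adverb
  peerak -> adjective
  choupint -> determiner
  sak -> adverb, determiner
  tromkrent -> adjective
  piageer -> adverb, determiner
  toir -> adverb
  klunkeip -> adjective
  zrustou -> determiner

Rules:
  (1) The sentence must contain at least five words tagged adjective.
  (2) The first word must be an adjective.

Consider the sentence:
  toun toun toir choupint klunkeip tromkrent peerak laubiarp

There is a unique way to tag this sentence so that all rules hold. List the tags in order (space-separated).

Candidates per position — 1:toun {adverb,adjective}; 2:toun {adverb,adjective}; 3:toir {adverb}; 4:choupint {determiner}; 5:klunkeip {adjective}; 6:tromkrent {adjective}; 7:peerak {adjective}; 8:laubiarp {adverb}.
At position 1, choosing adverb makes rule 1 impossible to satisfy; hence adjective.
At position 2, choosing adverb makes rule 1 impossible to satisfy; hence adjective.
That leaves exactly one tagging: adjective adjective adverb determiner adjective adjective adjective adverb.
Rule-by-rule: rule 1 satisfied; rule 2 satisfied.

adjective adjective adverb determiner adjective adjective adjective adverb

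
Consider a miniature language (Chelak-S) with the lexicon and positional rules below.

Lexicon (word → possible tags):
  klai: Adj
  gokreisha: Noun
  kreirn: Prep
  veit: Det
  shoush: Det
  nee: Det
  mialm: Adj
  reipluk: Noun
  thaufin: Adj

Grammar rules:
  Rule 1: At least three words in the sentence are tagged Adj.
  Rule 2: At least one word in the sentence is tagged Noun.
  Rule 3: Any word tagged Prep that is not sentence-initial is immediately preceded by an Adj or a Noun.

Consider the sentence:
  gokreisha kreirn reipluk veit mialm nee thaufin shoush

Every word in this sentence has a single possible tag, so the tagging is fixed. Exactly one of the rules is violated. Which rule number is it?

Fixed tagging: Noun Prep Noun Det Adj Det Adj Det.
Applying the rules: R1 violated, R2 holds, R3 holds.
Only rule 1 fails.

1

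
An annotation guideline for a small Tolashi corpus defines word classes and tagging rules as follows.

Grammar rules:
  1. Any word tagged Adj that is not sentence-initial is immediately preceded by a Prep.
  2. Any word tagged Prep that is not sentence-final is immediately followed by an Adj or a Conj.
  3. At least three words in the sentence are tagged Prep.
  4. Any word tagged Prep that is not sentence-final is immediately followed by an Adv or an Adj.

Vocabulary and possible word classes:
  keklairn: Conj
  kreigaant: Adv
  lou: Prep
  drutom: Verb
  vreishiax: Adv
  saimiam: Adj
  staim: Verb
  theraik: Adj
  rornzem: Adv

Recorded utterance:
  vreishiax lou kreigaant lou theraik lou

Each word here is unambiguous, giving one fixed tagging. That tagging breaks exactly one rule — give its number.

Fixed tagging: Adv Prep Adv Prep Adj Prep.
Checking each rule: R1 ✓, R2 ✗, R3 ✓, R4 ✓.
Only rule 2 fails.

2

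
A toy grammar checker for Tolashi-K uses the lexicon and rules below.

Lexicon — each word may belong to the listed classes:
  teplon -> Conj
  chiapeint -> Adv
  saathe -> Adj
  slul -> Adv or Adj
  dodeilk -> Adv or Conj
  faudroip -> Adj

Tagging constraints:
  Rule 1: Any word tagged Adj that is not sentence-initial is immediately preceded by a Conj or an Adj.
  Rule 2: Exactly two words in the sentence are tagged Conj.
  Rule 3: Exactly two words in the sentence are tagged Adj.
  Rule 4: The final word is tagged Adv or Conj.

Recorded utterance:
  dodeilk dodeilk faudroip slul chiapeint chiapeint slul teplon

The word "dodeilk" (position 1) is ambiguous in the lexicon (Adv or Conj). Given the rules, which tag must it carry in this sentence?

Adv

Candidates per position — 1:dodeilk {Adv,Conj}; 2:dodeilk {Adv,Conj}; 3:faudroip {Adj}; 4:slul {Adv,Adj}; 5:chiapeint {Adv}; 6:chiapeint {Adv}; 7:slul {Adv,Adj}; 8:teplon {Conj}.
Position 2: tagging it Adv would leave rule 1 unsatisfiable, so it must be Conj.
Position 7: tagging it Adj would leave rule 1 unsatisfiable, so it must be Adv.
Position 1: tagging it Conj would leave rule 2 unsatisfiable, so it must be Adv.
Position 4: tagging it Adv would leave rule 3 unsatisfiable, so it must be Adj.
That leaves exactly one tagging: Adv Conj Adj Adj Adv Adv Adv Conj.
Verifying each rule — rule 1 ✓; rule 2 ✓; rule 3 ✓; rule 4 ✓.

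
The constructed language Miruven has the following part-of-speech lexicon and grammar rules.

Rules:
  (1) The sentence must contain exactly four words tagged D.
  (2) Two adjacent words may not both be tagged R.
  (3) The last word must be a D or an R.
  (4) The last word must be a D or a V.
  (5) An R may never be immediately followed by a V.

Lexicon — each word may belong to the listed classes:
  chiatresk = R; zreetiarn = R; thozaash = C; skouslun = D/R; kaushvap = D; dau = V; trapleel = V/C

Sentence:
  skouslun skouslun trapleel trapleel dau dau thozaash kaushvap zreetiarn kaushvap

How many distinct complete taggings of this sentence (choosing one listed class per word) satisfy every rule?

4

Candidates per position — 1:skouslun {D,R}; 2:skouslun {D,R}; 3:trapleel {V,C}; 4:trapleel {V,C}; 5:dau {V}; 6:dau {V}; 7:thozaash {C}; 8:kaushvap {D}; 9:zreetiarn {R}; 10:kaushvap {D}.
There are 16 candidate sequences in total.
The sequences that satisfy every rule: D D V V V V C D R D; D D V C V V C D R D; D D C V V V C D R D; D D C C V V C D R D.
Count = 4.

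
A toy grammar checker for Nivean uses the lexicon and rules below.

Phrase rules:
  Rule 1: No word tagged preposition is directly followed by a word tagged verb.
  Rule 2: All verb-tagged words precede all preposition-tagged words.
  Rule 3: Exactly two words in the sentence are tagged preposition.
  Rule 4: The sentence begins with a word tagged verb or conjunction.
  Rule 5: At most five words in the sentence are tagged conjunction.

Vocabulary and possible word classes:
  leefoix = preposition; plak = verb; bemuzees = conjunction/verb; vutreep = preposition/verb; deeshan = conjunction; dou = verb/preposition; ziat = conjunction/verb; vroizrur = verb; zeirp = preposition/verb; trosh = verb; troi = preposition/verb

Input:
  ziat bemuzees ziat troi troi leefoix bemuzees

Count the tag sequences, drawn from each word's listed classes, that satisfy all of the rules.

8

Candidates per position — 1:ziat {conjunction,verb}; 2:bemuzees {conjunction,verb}; 3:ziat {conjunction,verb}; 4:troi {preposition,verb}; 5:troi {preposition,verb}; 6:leefoix {preposition}; 7:bemuzees {conjunction,verb}.
There are 64 candidate sequences in total.
Checking each against the rules leaves 8 sequences.
Count = 8.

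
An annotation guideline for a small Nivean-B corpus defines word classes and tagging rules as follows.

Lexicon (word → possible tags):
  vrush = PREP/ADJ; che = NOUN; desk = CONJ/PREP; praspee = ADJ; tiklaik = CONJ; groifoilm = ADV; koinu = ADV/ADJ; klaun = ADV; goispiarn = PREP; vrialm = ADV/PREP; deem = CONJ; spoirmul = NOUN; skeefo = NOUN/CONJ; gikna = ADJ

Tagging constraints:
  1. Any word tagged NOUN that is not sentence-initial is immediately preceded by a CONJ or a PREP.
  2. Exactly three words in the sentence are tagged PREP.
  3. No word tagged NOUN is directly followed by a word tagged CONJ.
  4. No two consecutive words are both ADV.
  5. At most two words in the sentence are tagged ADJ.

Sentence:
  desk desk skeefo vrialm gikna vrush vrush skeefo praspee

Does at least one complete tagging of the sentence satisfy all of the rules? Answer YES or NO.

Candidates per position — 1:desk {CONJ,PREP}; 2:desk {CONJ,PREP}; 3:skeefo {NOUN,CONJ}; 4:vrialm {ADV,PREP}; 5:gikna {ADJ}; 6:vrush {PREP,ADJ}; 7:vrush {PREP,ADJ}; 8:skeefo {NOUN,CONJ}; 9:praspee {ADJ}.
One satisfying assignment: PREP CONJ CONJ ADV ADJ PREP PREP NOUN ADJ.
Check: rule 1 holds; rule 2 holds; rule 3 holds; rule 4 holds; rule 5 holds.

YES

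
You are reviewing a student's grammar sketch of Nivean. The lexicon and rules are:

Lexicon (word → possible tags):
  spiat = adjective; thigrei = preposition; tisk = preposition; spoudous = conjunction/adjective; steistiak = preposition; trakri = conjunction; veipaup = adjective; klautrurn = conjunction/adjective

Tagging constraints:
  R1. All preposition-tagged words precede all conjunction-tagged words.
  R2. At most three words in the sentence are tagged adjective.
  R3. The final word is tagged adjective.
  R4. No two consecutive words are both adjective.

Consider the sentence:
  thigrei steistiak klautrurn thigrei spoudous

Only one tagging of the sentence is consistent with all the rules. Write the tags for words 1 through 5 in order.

Candidates per position — 1:thigrei {preposition}; 2:steistiak {preposition}; 3:klautrurn {conjunction,adjective}; 4:thigrei {preposition}; 5:spoudous {conjunction,adjective}.
Position 3: conjunction is ruled out by rule 1; that leaves adjective.
Position 5: conjunction is ruled out by rule 3; that leaves adjective.
So the tagging must be: preposition preposition adjective preposition adjective.
Rule-by-rule: rule 1 holds; rule 2 holds; rule 3 holds; rule 4 holds.

preposition preposition adjective preposition adjective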